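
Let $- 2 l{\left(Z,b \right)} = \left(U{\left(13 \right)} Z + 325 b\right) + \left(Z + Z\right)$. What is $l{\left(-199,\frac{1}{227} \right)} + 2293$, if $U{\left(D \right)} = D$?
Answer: $\frac{859146}{227} \approx 3784.8$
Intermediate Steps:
$l{\left(Z,b \right)} = - \frac{325 b}{2} - \frac{15 Z}{2}$ ($l{\left(Z,b \right)} = - \frac{\left(13 Z + 325 b\right) + \left(Z + Z\right)}{2} = - \frac{\left(13 Z + 325 b\right) + 2 Z}{2} = - \frac{15 Z + 325 b}{2} = - \frac{325 b}{2} - \frac{15 Z}{2}$)
$l{\left(-199,\frac{1}{227} \right)} + 2293 = \left(- \frac{325}{2 \cdot 227} - - \frac{2985}{2}\right) + 2293 = \left(\left(- \frac{325}{2}\right) \frac{1}{227} + \frac{2985}{2}\right) + 2293 = \left(- \frac{325}{454} + \frac{2985}{2}\right) + 2293 = \frac{338635}{227} + 2293 = \frac{859146}{227}$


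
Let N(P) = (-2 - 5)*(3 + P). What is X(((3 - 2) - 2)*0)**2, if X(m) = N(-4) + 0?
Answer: 49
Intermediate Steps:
N(P) = -21 - 7*P (N(P) = -7*(3 + P) = -21 - 7*P)
X(m) = 7 (X(m) = (-21 - 7*(-4)) + 0 = (-21 + 28) + 0 = 7 + 0 = 7)
X(((3 - 2) - 2)*0)**2 = 7**2 = 49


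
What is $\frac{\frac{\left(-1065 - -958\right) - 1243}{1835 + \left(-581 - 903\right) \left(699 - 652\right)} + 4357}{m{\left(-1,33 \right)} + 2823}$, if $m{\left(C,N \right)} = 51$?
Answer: $\frac{295898291}{195181962} \approx 1.516$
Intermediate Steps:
$\frac{\frac{\left(-1065 - -958\right) - 1243}{1835 + \left(-581 - 903\right) \left(699 - 652\right)} + 4357}{m{\left(-1,33 \right)} + 2823} = \frac{\frac{\left(-1065 - -958\right) - 1243}{1835 + \left(-581 - 903\right) \left(699 - 652\right)} + 4357}{51 + 2823} = \frac{\frac{\left(-1065 + 958\right) - 1243}{1835 - 69748} + 4357}{2874} = \left(\frac{-107 - 1243}{1835 - 69748} + 4357\right) \frac{1}{2874} = \left(- \frac{1350}{-67913} + 4357\right) \frac{1}{2874} = \left(\left(-1350\right) \left(- \frac{1}{67913}\right) + 4357\right) \frac{1}{2874} = \left(\frac{1350}{67913} + 4357\right) \frac{1}{2874} = \frac{295898291}{67913} \cdot \frac{1}{2874} = \frac{295898291}{195181962}$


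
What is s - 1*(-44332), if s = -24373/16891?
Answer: 748787439/16891 ≈ 44331.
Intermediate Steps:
s = -24373/16891 (s = -24373*1/16891 = -24373/16891 ≈ -1.4430)
s - 1*(-44332) = -24373/16891 - 1*(-44332) = -24373/16891 + 44332 = 748787439/16891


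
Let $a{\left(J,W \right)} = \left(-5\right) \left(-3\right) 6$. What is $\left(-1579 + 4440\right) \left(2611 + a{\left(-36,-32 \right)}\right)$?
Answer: $7727561$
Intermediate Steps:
$a{\left(J,W \right)} = 90$ ($a{\left(J,W \right)} = 15 \cdot 6 = 90$)
$\left(-1579 + 4440\right) \left(2611 + a{\left(-36,-32 \right)}\right) = \left(-1579 + 4440\right) \left(2611 + 90\right) = 2861 \cdot 2701 = 7727561$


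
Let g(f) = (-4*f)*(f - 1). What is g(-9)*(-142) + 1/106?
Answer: 5418721/106 ≈ 51120.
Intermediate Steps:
g(f) = -4*f*(-1 + f) (g(f) = (-4*f)*(-1 + f) = -4*f*(-1 + f))
g(-9)*(-142) + 1/106 = (4*(-9)*(1 - 1*(-9)))*(-142) + 1/106 = (4*(-9)*(1 + 9))*(-142) + 1/106 = (4*(-9)*10)*(-142) + 1/106 = -360*(-142) + 1/106 = 51120 + 1/106 = 5418721/106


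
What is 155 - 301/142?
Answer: 21709/142 ≈ 152.88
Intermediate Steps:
155 - 301/142 = 21709/142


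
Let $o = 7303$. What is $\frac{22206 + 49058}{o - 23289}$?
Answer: $- \frac{35632}{7993} \approx -4.4579$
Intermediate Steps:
$\frac{22206 + 49058}{o - 23289} = \frac{22206 + 49058}{7303 - 23289} = \frac{71264}{-15986} = 71264 \left(- \frac{1}{15986}\right) = - \frac{35632}{7993}$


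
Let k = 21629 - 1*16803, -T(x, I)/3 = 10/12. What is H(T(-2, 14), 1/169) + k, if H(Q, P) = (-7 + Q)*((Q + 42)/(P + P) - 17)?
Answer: -213769/8 ≈ -26721.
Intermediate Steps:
T(x, I) = -5/2 (T(x, I) = -30/12 = -3*⅚ = -5/2)
k = 4826 (k = 21629 - 16803 = 4826)
H(Q, P) = (-17 + (42 + Q)/(2*P))*(-7 + Q) (H(Q, P) = (-7 + Q)*((42 + Q)/((2*P)) - 17) = (-7 + Q)*((42 + Q)*(1/(2*P)) - 17) = (-7 + Q)*((42 + Q)/(2*P) - 17) = (-7 + Q)*(-17 + (42 + Q)/(2*P)) = (-17 + (42 + Q)/(2*P))*(-7 + Q))
H(T(-2, 14), 1/169) + k = (-294 + (-5/2)² + 35*(-5/2) - 34*(-7 - 5/2)/169)/(2*(1/169)) + 4826 = (-294 + 25/4 - 175/2 - 34*1/169*(-19/2))/(2*(1/169)) + 4826 = (½)*169*(-294 + 25/4 - 175/2 + 323/169) + 4826 = (½)*169*(-252377/676) + 4826 = -252377/8 + 4826 = -213769/8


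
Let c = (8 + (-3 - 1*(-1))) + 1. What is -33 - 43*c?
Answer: -334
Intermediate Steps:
c = 7 (c = (8 + (-3 + 1)) + 1 = (8 - 2) + 1 = 6 + 1 = 7)
-33 - 43*c = -33 - 43*7 = -33 - 301 = -334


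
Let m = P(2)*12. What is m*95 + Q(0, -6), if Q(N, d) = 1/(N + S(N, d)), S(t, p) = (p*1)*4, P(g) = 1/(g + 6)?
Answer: 3419/24 ≈ 142.46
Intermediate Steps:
P(g) = 1/(6 + g)
m = 3/2 (m = 12/(6 + 2) = 12/8 = (1/8)*12 = 3/2 ≈ 1.5000)
S(t, p) = 4*p (S(t, p) = p*4 = 4*p)
Q(N, d) = 1/(N + 4*d)
m*95 + Q(0, -6) = (3/2)*95 + 1/(0 + 4*(-6)) = 285/2 + 1/(0 - 24) = 285/2 + 1/(-24) = 285/2 - 1/24 = 3419/24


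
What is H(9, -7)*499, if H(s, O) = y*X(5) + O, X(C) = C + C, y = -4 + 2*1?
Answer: -13473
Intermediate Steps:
y = -2 (y = -4 + 2 = -2)
X(C) = 2*C
H(s, O) = -20 + O (H(s, O) = -4*5 + O = -2*10 + O = -20 + O)
H(9, -7)*499 = (-20 - 7)*499 = -27*499 = -13473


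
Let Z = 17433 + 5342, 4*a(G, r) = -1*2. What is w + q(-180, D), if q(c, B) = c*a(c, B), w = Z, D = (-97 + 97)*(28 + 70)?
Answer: 22865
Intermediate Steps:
a(G, r) = -½ (a(G, r) = (-1*2)/4 = (¼)*(-2) = -½)
D = 0 (D = 0*98 = 0)
Z = 22775
w = 22775
q(c, B) = -c/2 (q(c, B) = c*(-½) = -c/2)
w + q(-180, D) = 22775 - ½*(-180) = 22775 + 90 = 22865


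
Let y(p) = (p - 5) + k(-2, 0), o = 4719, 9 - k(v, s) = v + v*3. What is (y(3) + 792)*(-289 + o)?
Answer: 3575010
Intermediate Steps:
k(v, s) = 9 - 4*v (k(v, s) = 9 - (v + v*3) = 9 - (v + 3*v) = 9 - 4*v)
y(p) = 12 + p (y(p) = (p - 5) + (9 - 4*(-2)) = (-5 + p) + (9 + 8) = (-5 + p) + 17 = 12 + p)
(y(3) + 792)*(-289 + o) = ((12 + 3) + 792)*(-289 + 4719) = (15 + 792)*4430 = 807*4430 = 3575010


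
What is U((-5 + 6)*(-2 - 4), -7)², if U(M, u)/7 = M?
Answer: 1764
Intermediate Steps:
U(M, u) = 7*M
U((-5 + 6)*(-2 - 4), -7)² = (7*((-5 + 6)*(-2 - 4)))² = (7*(1*(-6)))² = (7*(-6))² = (-42)² = 1764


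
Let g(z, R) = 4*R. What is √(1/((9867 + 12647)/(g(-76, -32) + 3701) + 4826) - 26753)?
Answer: I*√1993822581404690939/8632906 ≈ 163.56*I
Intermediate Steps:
√(1/((9867 + 12647)/(g(-76, -32) + 3701) + 4826) - 26753) = √(1/((9867 + 12647)/(4*(-32) + 3701) + 4826) - 26753) = √(1/(22514/(-128 + 3701) + 4826) - 26753) = √(1/(22514/3573 + 4826) - 26753) = √(1/(17265812/3573) - 26753) = √(3573/17265812 - 26753) = √(-461912264863/17265812) = I*√1993822581404690939/8632906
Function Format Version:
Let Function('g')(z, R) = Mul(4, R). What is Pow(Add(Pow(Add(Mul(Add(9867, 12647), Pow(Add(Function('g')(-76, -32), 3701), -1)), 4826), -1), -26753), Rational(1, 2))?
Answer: Mul(Rational(1, 8632906), I, Pow(1993822581404690939, Rational(1, 2))) ≈ Mul(163.56, I)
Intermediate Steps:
Pow(Add(Pow(Add(Mul(Add(9867, 12647), Pow(Add(Function('g')(-76, -32), 3701), -1)), 4826), -1), -26753), Rational(1, 2)) = Pow(Add(Pow(Add(Mul(Add(9867, 12647), Pow(Add(Mul(4, -32), 3701), -1)), 4826), -1), -26753), Rational(1, 2)) = Pow(Add(Pow(Add(Mul(22514, Pow(Add(-128, 3701), -1)), 4826), -1), -26753), Rational(1, 2)) = Pow(Add(Pow(Add(Mul(22514, Pow(3573, -1)), 4826), -1), -26753), Rational(1, 2)) = Pow(Add(Pow(Add(Mul(22514, Rational(1, 3573)), 4826), -1), -26753), Rational(1, 2)) = Pow(Add(Pow(Add(Rational(22514, 3573), 4826), -1), -26753), Rational(1, 2)) = Pow(Add(Pow(Rational(17265812, 3573), -1), -26753), Rational(1, 2)) = Pow(Add(Rational(3573, 17265812), -26753), Rational(1, 2)) = Pow(Rational(-461912264863, 17265812), Rational(1, 2)) = Mul(Rational(1, 8632906), I, Pow(1993822581404690939, Rational(1, 2)))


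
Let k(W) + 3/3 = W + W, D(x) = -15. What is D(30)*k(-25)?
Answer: 765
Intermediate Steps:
k(W) = -1 + 2*W (k(W) = -1 + (W + W) = -1 + 2*W)
D(30)*k(-25) = -15*(-1 + 2*(-25)) = -15*(-1 - 50) = -15*(-51) = 765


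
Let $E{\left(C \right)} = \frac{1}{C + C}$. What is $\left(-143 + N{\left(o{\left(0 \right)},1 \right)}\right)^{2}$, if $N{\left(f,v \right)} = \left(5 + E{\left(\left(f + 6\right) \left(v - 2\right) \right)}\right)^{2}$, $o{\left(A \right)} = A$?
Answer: $\frac{292786321}{20736} \approx 14120.0$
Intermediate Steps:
$E{\left(C \right)} = \frac{1}{2 C}$
$N{\left(f,v \right)} = \left(5 + \frac{1}{2 \left(-2 + v\right) \left(6 + f\right)}\right)^{2}$ ($N{\left(f,v \right)} = \left(5 + \frac{1}{2 \left(f + 6\right) \left(v - 2\right)}\right)^{2} = \left(5 + \frac{1}{2 \left(6 + f\right) \left(-2 + v\right)}\right)^{2} = \left(5 + \frac{1}{2 \left(-2 + v\right) \left(6 + f\right)}\right)^{2}$)
$\left(-143 + N{\left(o{\left(0 \right)},1 \right)}\right)^{2} = \left(-143 + \frac{\left(-119 - 0 + 60 \cdot 1 + 10 \cdot 0 \cdot 1\right)^{2}}{4 \left(-12 - 0 + 6 \cdot 1 + 0 \cdot 1\right)^{2}}\right)^{2} = \left(-143 + \frac{\left(-119 + 0 + 60 + 0\right)^{2}}{4 \left(-12 + 0 + 6 + 0\right)^{2}}\right)^{2} = \left(-143 + \frac{\left(-59\right)^{2}}{4 \cdot 36}\right)^{2} = \left(-143 + \frac{1}{4} \cdot 3481 \cdot \frac{1}{36}\right)^{2} = \left(-143 + \frac{3481}{144}\right)^{2} = \left(- \frac{17111}{144}\right)^{2} = \frac{292786321}{20736}$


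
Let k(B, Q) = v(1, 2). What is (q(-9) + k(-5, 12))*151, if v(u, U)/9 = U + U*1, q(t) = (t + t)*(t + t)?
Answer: 54360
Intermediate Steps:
q(t) = 4*t² (q(t) = (2*t)*(2*t) = 4*t²)
v(u, U) = 18*U (v(u, U) = 9*(U + U*1) = 9*(U + U) = 9*(2*U) = 18*U)
k(B, Q) = 36 (k(B, Q) = 18*2 = 36)
(q(-9) + k(-5, 12))*151 = (4*(-9)² + 36)*151 = (4*81 + 36)*151 = (324 + 36)*151 = 360*151 = 54360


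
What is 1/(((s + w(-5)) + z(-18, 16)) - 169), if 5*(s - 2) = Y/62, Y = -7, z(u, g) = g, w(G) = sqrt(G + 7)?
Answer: -14513270/2191639289 - 96100*sqrt(2)/2191639289 ≈ -0.0066841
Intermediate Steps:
w(G) = sqrt(7 + G)
s = 613/310 (s = 2 + (-7/62)/5 = 2 + (-7*1/62)/5 = 2 + (1/5)*(-7/62) = 2 - 7/310 = 613/310 ≈ 1.9774)
1/(((s + w(-5)) + z(-18, 16)) - 169) = 1/(((613/310 + sqrt(7 - 5)) + 16) - 169) = 1/(((613/310 + sqrt(2)) + 16) - 169) = 1/((5573/310 + sqrt(2)) - 169) = 1/(-46817/310 + sqrt(2))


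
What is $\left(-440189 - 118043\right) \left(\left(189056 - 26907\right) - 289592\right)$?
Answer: $71142760776$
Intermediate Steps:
$\left(-440189 - 118043\right) \left(\left(189056 - 26907\right) - 289592\right) = - 558232 \left(162149 - 289592\right) = \left(-558232\right) \left(-127443\right) = 71142760776$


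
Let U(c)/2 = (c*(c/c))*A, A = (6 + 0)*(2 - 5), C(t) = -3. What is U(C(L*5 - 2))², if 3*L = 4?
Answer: 11664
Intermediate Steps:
L = 4/3 (L = (⅓)*4 = 4/3 ≈ 1.3333)
A = -18 (A = 6*(-3) = -18)
U(c) = -36*c (U(c) = 2*((c*(c/c))*(-18)) = 2*((c*1)*(-18)) = 2*(c*(-18)) = 2*(-18*c) = -36*c)
U(C(L*5 - 2))² = (-36*(-3))² = 108² = 11664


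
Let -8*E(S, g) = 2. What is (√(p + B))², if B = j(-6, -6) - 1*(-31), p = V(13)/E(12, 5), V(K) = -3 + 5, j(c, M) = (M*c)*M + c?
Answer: -199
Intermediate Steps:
j(c, M) = c + c*M² (j(c, M) = c*M² + c = c + c*M²)
E(S, g) = -¼ (E(S, g) = -⅛*2 = -¼)
V(K) = 2
p = -8 (p = 2/(-¼) = 2*(-4) = -8)
B = -191 (B = -6*(1 + (-6)²) - 1*(-31) = -6*(1 + 36) + 31 = -6*37 + 31 = -222 + 31 = -191)
(√(p + B))² = (√(-8 - 191))² = (√(-199))² = (I*√199)² = -199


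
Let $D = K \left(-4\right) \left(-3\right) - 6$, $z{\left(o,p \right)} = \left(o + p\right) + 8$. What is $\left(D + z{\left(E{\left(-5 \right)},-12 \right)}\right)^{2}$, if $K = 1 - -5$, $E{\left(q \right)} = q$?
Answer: $3249$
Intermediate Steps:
$z{\left(o,p \right)} = 8 + o + p$
$K = 6$ ($K = 1 + 5 = 6$)
$D = 66$ ($D = 6 \left(-4\right) \left(-3\right) - 6 = \left(-24\right) \left(-3\right) - 6 = 72 - 6 = 66$)
$\left(D + z{\left(E{\left(-5 \right)},-12 \right)}\right)^{2} = \left(66 - 9\right)^{2} = 57^{2} = 3249$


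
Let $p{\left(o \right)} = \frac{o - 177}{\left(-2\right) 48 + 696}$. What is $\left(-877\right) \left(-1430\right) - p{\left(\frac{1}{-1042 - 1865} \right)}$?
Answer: $\frac{109370958827}{87210} \approx 1.2541 \cdot 10^{6}$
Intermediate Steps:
$p{\left(o \right)} = - \frac{59}{200} + \frac{o}{600}$ ($p{\left(o \right)} = \frac{-177 + o}{-96 + 696} = \frac{-177 + o}{600} = \left(-177 + o\right) \frac{1}{600} = - \frac{59}{200} + \frac{o}{600}$)
$\left(-877\right) \left(-1430\right) - p{\left(\frac{1}{-1042 - 1865} \right)} = \left(-877\right) \left(-1430\right) - \left(- \frac{59}{200} + \frac{1}{600 \left(-1042 - 1865\right)}\right) = 1254110 - \left(- \frac{59}{200} + \frac{1}{600 \left(-2907\right)}\right) = 1254110 - \left(- \frac{59}{200} + \frac{1}{600} \left(- \frac{1}{2907}\right)\right) = 1254110 - \left(- \frac{59}{200} - \frac{1}{1744200}\right) = 1254110 - - \frac{25727}{87210} = 1254110 + \frac{25727}{87210} = \frac{109370958827}{87210}$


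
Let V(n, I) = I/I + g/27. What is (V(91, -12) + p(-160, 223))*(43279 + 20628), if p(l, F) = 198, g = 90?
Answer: 38791549/3 ≈ 1.2931e+7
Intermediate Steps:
V(n, I) = 13/3 (V(n, I) = I/I + 90/27 = 1 + 90*(1/27) = 1 + 10/3 = 13/3)
(V(91, -12) + p(-160, 223))*(43279 + 20628) = (13/3 + 198)*(43279 + 20628) = (607/3)*63907 = 38791549/3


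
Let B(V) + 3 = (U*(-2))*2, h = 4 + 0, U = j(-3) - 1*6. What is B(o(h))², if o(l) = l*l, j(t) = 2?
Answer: 169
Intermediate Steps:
U = -4 (U = 2 - 1*6 = 2 - 6 = -4)
h = 4
o(l) = l²
B(V) = 13 (B(V) = -3 - 4*(-2)*2 = -3 + 8*2 = -3 + 16 = 13)
B(o(h))² = 13² = 169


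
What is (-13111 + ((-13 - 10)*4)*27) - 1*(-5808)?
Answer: -9787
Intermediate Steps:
(-13111 + ((-13 - 10)*4)*27) - 1*(-5808) = (-13111 - 23*4*27) + 5808 = (-13111 - 92*27) + 5808 = (-13111 - 2484) + 5808 = -15595 + 5808 = -9787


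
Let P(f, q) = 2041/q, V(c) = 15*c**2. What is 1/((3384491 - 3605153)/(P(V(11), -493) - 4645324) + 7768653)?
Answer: 2290146773/17791355707293135 ≈ 1.2872e-7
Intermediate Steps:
1/((3384491 - 3605153)/(P(V(11), -493) - 4645324) + 7768653) = 1/((3384491 - 3605153)/(2041/(-493) - 4645324) + 7768653) = 1/(-220662/(2041*(-1/493) - 4645324) + 7768653) = 1/(-220662/(-2041/493 - 4645324) + 7768653) = 1/(-220662/(-2290146773/493) + 7768653) = 1/(-220662*(-493/2290146773) + 7768653) = 1/(108786366/2290146773 + 7768653) = 1/(17791355707293135/2290146773) = 2290146773/17791355707293135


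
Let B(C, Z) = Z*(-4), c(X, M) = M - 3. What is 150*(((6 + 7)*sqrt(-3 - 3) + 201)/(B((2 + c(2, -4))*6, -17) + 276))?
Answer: 15075/172 + 975*I*sqrt(6)/172 ≈ 87.645 + 13.885*I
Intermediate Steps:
c(X, M) = -3 + M
B(C, Z) = -4*Z
150*(((6 + 7)*sqrt(-3 - 3) + 201)/(B((2 + c(2, -4))*6, -17) + 276)) = 150*(((6 + 7)*sqrt(-3 - 3) + 201)/(-4*(-17) + 276)) = 150*((13*sqrt(-6) + 201)/(68 + 276)) = 150*((13*(I*sqrt(6)) + 201)/344) = 150*((13*I*sqrt(6) + 201)*(1/344)) = 150*((201 + 13*I*sqrt(6))*(1/344)) = 150*(201/344 + 13*I*sqrt(6)/344) = 15075/172 + 975*I*sqrt(6)/172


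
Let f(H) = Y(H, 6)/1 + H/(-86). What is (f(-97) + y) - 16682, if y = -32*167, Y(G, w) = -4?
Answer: -1894483/86 ≈ -22029.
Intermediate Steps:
y = -5344
f(H) = -4 - H/86 (f(H) = -4/1 + H/(-86) = -4*1 + H*(-1/86) = -4 - H/86)
(f(-97) + y) - 16682 = ((-4 - 1/86*(-97)) - 5344) - 16682 = ((-4 + 97/86) - 5344) - 16682 = (-247/86 - 5344) - 16682 = -459831/86 - 16682 = -1894483/86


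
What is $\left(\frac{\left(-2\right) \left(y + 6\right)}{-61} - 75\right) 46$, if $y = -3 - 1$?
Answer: $- \frac{210266}{61} \approx -3447.0$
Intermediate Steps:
$y = -4$ ($y = -3 - 1 = -4$)
$\left(\frac{\left(-2\right) \left(y + 6\right)}{-61} - 75\right) 46 = \left(\frac{\left(-2\right) \left(-4 + 6\right)}{-61} - 75\right) 46 = \left(\left(-2\right) 2 \left(- \frac{1}{61}\right) - 75\right) 46 = \left(\left(-4\right) \left(- \frac{1}{61}\right) - 75\right) 46 = \left(\frac{4}{61} - 75\right) 46 = \left(- \frac{4571}{61}\right) 46 = - \frac{210266}{61}$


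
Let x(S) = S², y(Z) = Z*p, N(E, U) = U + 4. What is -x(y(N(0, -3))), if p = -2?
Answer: -4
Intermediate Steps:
N(E, U) = 4 + U
y(Z) = -2*Z (y(Z) = Z*(-2) = -2*Z)
-x(y(N(0, -3))) = -(-2*(4 - 3))² = -(-2*1)² = -1*(-2)² = -1*4 = -4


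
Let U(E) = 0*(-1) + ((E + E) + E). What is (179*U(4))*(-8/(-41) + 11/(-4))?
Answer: -225003/41 ≈ -5487.9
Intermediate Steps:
U(E) = 3*E (U(E) = 0 + (2*E + E) = 0 + 3*E = 3*E)
(179*U(4))*(-8/(-41) + 11/(-4)) = (179*(3*4))*(-8/(-41) + 11/(-4)) = (179*12)*(-8*(-1/41) + 11*(-1/4)) = 2148*(8/41 - 11/4) = 2148*(-419/164) = -225003/41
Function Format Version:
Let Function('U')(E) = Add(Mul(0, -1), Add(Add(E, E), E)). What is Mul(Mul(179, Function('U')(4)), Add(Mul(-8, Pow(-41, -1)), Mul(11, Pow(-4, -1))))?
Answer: Rational(-225003, 41) ≈ -5487.9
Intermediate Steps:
Function('U')(E) = Mul(3, E) (Function('U')(E) = Add(0, Add(Mul(2, E), E)) = Add(0, Mul(3, E)) = Mul(3, E))
Mul(Mul(179, Function('U')(4)), Add(Mul(-8, Pow(-41, -1)), Mul(11, Pow(-4, -1)))) = Mul(Mul(179, Mul(3, 4)), Add(Mul(-8, Pow(-41, -1)), Mul(11, Pow(-4, -1)))) = Mul(Mul(179, 12), Add(Mul(-8, Rational(-1, 41)), Mul(11, Rational(-1, 4)))) = Mul(2148, Add(Rational(8, 41), Rational(-11, 4))) = Mul(2148, Rational(-419, 164)) = Rational(-225003, 41)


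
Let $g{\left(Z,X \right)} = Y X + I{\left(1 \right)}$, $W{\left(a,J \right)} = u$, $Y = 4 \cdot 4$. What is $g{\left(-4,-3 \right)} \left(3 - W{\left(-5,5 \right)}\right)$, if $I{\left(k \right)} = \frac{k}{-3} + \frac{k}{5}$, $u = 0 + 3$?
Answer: $0$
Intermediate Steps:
$u = 3$
$I{\left(k \right)} = - \frac{2 k}{15}$ ($I{\left(k \right)} = k \left(- \frac{1}{3}\right) + k \frac{1}{5} = - \frac{k}{3} + \frac{k}{5} = - \frac{2 k}{15}$)
$Y = 16$
$W{\left(a,J \right)} = 3$
$g{\left(Z,X \right)} = - \frac{2}{15} + 16 X$ ($g{\left(Z,X \right)} = 16 X - \frac{2}{15} = - \frac{2}{15} + 16 X$)
$g{\left(-4,-3 \right)} \left(3 - W{\left(-5,5 \right)}\right) = \left(- \frac{2}{15} + 16 \left(-3\right)\right) \left(3 - 3\right) = \left(- \frac{2}{15} - 48\right) \left(3 - 3\right) = \left(- \frac{722}{15}\right) 0 = 0$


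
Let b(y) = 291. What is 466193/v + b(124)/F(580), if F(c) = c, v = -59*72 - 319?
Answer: -269062943/2648860 ≈ -101.58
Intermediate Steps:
v = -4567 (v = -4248 - 319 = -4567)
466193/v + b(124)/F(580) = 466193/(-4567) + 291/580 = 466193*(-1/4567) + 291*(1/580) = -466193/4567 + 291/580 = -269062943/2648860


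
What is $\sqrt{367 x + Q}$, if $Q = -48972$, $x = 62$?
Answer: $i \sqrt{26218} \approx 161.92 i$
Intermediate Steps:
$\sqrt{367 x + Q} = \sqrt{367 \cdot 62 - 48972} = \sqrt{22754 - 48972} = \sqrt{-26218} = i \sqrt{26218}$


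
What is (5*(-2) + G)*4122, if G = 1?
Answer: -37098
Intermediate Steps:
(5*(-2) + G)*4122 = (5*(-2) + 1)*4122 = (-10 + 1)*4122 = -9*4122 = -37098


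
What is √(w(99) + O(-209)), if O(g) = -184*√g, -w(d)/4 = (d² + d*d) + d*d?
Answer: 2*√(-29403 - 46*I*√209) ≈ 3.878 - 342.97*I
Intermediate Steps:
w(d) = -12*d² (w(d) = -4*((d² + d*d) + d*d) = -4*((d² + d²) + d²) = -4*(2*d² + d²) = -12*d²)
√(w(99) + O(-209)) = √(-12*99² - 184*I*√209) = √(-12*9801 - 184*I*√209) = √(-117612 - 184*I*√209)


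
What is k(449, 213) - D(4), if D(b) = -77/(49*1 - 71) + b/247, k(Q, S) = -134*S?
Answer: -14101485/494 ≈ -28546.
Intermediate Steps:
D(b) = 7/2 + b/247 (D(b) = -77/(49 - 71) + b*(1/247) = -77/(-22) + b/247 = -77*(-1/22) + b/247 = 7/2 + b/247)
k(449, 213) - D(4) = -134*213 - (7/2 + (1/247)*4) = -28542 - (7/2 + 4/247) = -28542 - 1*1737/494 = -28542 - 1737/494 = -14101485/494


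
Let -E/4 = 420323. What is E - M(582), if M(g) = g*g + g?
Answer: -2020598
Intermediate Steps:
E = -1681292 (E = -4*420323 = -1681292)
M(g) = g + g² (M(g) = g² + g = g + g²)
E - M(582) = -1681292 - 582*(1 + 582) = -1681292 - 582*583 = -1681292 - 1*339306 = -1681292 - 339306 = -2020598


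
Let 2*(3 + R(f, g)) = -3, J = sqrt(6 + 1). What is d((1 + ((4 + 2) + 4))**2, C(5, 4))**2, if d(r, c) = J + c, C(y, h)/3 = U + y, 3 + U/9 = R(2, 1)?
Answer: 140653/4 - 375*sqrt(7) ≈ 34171.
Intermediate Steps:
J = sqrt(7) ≈ 2.6458
R(f, g) = -9/2 (R(f, g) = -3 + (1/2)*(-3) = -3 - 3/2 = -9/2)
U = -135/2 (U = -27 + 9*(-9/2) = -27 - 81/2 = -135/2 ≈ -67.500)
C(y, h) = -405/2 + 3*y (C(y, h) = 3*(-135/2 + y) = -405/2 + 3*y)
d(r, c) = c + sqrt(7) (d(r, c) = sqrt(7) + c = c + sqrt(7))
d((1 + ((4 + 2) + 4))**2, C(5, 4))**2 = ((-405/2 + 3*5) + sqrt(7))**2 = ((-405/2 + 15) + sqrt(7))**2 = (-375/2 + sqrt(7))**2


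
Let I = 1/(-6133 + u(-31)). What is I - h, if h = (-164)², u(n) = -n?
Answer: -164119393/6102 ≈ -26896.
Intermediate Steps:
h = 26896
I = -1/6102 (I = 1/(-6133 - 1*(-31)) = 1/(-6133 + 31) = 1/(-6102) = -1/6102 ≈ -0.00016388)
I - h = -1/6102 - 1*26896 = -1/6102 - 26896 = -164119393/6102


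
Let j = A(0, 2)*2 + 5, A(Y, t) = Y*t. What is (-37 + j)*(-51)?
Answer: 1632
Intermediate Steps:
j = 5 (j = (0*2)*2 + 5 = 0*2 + 5 = 0 + 5 = 5)
(-37 + j)*(-51) = (-37 + 5)*(-51) = -32*(-51) = 1632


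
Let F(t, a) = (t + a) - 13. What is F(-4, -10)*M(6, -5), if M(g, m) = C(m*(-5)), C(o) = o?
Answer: -675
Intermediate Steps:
F(t, a) = -13 + a + t (F(t, a) = (a + t) - 13 = -13 + a + t)
M(g, m) = -5*m (M(g, m) = m*(-5) = -5*m)
F(-4, -10)*M(6, -5) = (-13 - 10 - 4)*(-5*(-5)) = -27*25 = -675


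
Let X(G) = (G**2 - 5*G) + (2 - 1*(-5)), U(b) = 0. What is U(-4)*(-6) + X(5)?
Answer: 7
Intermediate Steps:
X(G) = 7 + G**2 - 5*G (X(G) = (G**2 - 5*G) + (2 + 5) = (G**2 - 5*G) + 7 = 7 + G**2 - 5*G)
U(-4)*(-6) + X(5) = 0*(-6) + (7 + 5**2 - 5*5) = 0 + (7 + 25 - 25) = 0 + 7 = 7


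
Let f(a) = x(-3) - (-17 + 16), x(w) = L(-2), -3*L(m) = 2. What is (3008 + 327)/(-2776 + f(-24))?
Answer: -10005/8327 ≈ -1.2015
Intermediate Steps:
L(m) = -⅔ (L(m) = -⅓*2 = -⅔)
x(w) = -⅔
f(a) = ⅓ (f(a) = -⅔ - (-17 + 16) = -⅔ - 1*(-1) = -⅔ + 1 = ⅓)
(3008 + 327)/(-2776 + f(-24)) = (3008 + 327)/(-2776 + ⅓) = 3335/(-8327/3) = 3335*(-3/8327) = -10005/8327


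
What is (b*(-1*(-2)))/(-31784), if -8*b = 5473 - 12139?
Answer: -3333/63568 ≈ -0.052432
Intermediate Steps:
b = 3333/4 (b = -(5473 - 12139)/8 = -⅛*(-6666) = 3333/4 ≈ 833.25)
(b*(-1*(-2)))/(-31784) = (3333*(-1*(-2))/4)/(-31784) = ((3333/4)*2)*(-1/31784) = (3333/2)*(-1/31784) = -3333/63568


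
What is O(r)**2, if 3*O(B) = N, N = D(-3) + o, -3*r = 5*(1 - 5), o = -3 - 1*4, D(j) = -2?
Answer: 9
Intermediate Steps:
o = -7 (o = -3 - 4 = -7)
r = 20/3 (r = -5*(1 - 5)/3 = -5*(-4)/3 = -1/3*(-20) = 20/3 ≈ 6.6667)
N = -9 (N = -2 - 7 = -9)
O(B) = -3 (O(B) = (1/3)*(-9) = -3)
O(r)**2 = (-3)**2 = 9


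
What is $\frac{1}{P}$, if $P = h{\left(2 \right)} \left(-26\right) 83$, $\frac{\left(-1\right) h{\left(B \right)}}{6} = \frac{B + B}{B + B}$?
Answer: $\frac{1}{12948} \approx 7.7232 \cdot 10^{-5}$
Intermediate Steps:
$h{\left(B \right)} = -6$ ($h{\left(B \right)} = - 6 \frac{B + B}{B + B} = - 6 \frac{2 B}{2 B} = - 6 \cdot 2 B \frac{1}{2 B} = \left(-6\right) 1 = -6$)
$P = 12948$ ($P = \left(-6\right) \left(-26\right) 83 = 156 \cdot 83 = 12948$)
$\frac{1}{P} = \frac{1}{12948}$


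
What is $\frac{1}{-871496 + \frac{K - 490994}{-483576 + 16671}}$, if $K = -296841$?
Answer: $- \frac{93381}{81381010409} \approx -1.1475 \cdot 10^{-6}$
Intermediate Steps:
$\frac{1}{-871496 + \frac{K - 490994}{-483576 + 16671}} = \frac{1}{-871496 + \frac{-296841 - 490994}{-483576 + 16671}} = \frac{1}{-871496 - \frac{787835}{-466905}} = \frac{1}{-871496 - - \frac{157567}{93381}} = \frac{1}{-871496 + \frac{157567}{93381}} = \frac{1}{- \frac{81381010409}{93381}} = - \frac{93381}{81381010409}$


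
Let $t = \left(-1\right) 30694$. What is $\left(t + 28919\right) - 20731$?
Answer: $-22506$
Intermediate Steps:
$t = -30694$
$\left(t + 28919\right) - 20731 = \left(-30694 + 28919\right) - 20731 = -1775 - 20731 = -22506$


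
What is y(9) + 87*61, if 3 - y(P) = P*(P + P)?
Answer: 5148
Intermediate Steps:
y(P) = 3 - 2*P² (y(P) = 3 - P*(P + P) = 3 - P*2*P = 3 - 2*P²)
y(9) + 87*61 = (3 - 2*9²) + 87*61 = (3 - 2*81) + 5307 = (3 - 162) + 5307 = -159 + 5307 = 5148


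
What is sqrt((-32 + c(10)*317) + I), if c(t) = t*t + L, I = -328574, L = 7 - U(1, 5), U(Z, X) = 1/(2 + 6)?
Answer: I*sqrt(4715626)/4 ≈ 542.89*I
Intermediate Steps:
U(Z, X) = 1/8
L = 55/8 (L = 7 - 1*1/8 = 7 - 1/8 = 55/8 ≈ 6.8750)
c(t) = 55/8 + t**2 (c(t) = t*t + 55/8 = t**2 + 55/8 = 55/8 + t**2)
sqrt((-32 + c(10)*317) + I) = sqrt((-32 + (55/8 + 10**2)*317) - 328574) = sqrt((-32 + (55/8 + 100)*317) - 328574) = sqrt((-32 + (855/8)*317) - 328574) = sqrt((-32 + 271035/8) - 328574) = sqrt(270779/8 - 328574) = sqrt(-2357813/8) = I*sqrt(4715626)/4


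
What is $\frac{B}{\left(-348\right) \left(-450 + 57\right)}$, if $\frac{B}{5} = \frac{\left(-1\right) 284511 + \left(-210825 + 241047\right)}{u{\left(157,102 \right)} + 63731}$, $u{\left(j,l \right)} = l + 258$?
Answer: $- \frac{423815}{2921780508} \approx -0.00014505$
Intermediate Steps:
$u{\left(j,l \right)} = 258 + l$
$B = - \frac{1271445}{64091}$ ($B = 5 \frac{\left(-1\right) 284511 + \left(-210825 + 241047\right)}{\left(258 + 102\right) + 63731} = 5 \frac{-284511 + 30222}{360 + 63731} = 5 \left(- \frac{254289}{64091}\right) = - \frac{1271445}{64091} \approx -19.838$)
$\frac{B}{\left(-348\right) \left(-450 + 57\right)} = - \frac{1271445}{64091 \left(- 348 \left(-450 + 57\right)\right)} = - \frac{1271445}{64091 \left(\left(-348\right) \left(-393\right)\right)} = - \frac{1271445}{64091 \cdot 136764} = \left(- \frac{1271445}{64091}\right) \frac{1}{136764} = - \frac{423815}{2921780508}$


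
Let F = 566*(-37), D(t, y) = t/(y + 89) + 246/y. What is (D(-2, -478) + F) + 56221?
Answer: 3279876540/92971 ≈ 35279.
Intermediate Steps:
D(t, y) = 246/y + t/(89 + y) (D(t, y) = t/(89 + y) + 246/y = 246/y + t/(89 + y))
F = -20942
(D(-2, -478) + F) + 56221 = ((21894 + 246*(-478) - 2*(-478))/((-478)*(89 - 478)) - 20942) + 56221 = (-1/478*(21894 - 117588 + 956)/(-389) - 20942) + 56221 = (-1/478*(-1/389)*(-94738) - 20942) + 56221 = (-47369/92971 - 20942) + 56221 = -1947046051/92971 + 56221 = 3279876540/92971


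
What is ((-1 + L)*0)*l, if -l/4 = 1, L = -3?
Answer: 0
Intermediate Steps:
l = -4 (l = -4*1 = -4)
((-1 + L)*0)*l = ((-1 - 3)*0)*(-4) = -4*0*(-4) = 0*(-4) = 0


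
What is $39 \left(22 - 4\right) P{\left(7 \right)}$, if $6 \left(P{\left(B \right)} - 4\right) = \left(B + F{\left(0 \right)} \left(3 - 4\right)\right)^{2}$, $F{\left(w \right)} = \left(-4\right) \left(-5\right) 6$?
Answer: $1496781$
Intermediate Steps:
$F{\left(w \right)} = 120$ ($F{\left(w \right)} = 20 \cdot 6 = 120$)
$P{\left(B \right)} = 4 + \frac{\left(-120 + B\right)^{2}}{6}$ ($P{\left(B \right)} = 4 + \frac{\left(B + 120 \left(3 - 4\right)\right)^{2}}{6} = 4 + \frac{\left(B + 120 \left(-1\right)\right)^{2}}{6} = 4 + \frac{\left(B - 120\right)^{2}}{6} = 4 + \frac{\left(-120 + B\right)^{2}}{6}$)
$39 \left(22 - 4\right) P{\left(7 \right)} = 39 \left(22 - 4\right) \left(4 + \frac{\left(-120 + 7\right)^{2}}{6}\right) = 39 \cdot 18 \left(4 + \frac{\left(-113\right)^{2}}{6}\right) = 702 \left(4 + \frac{1}{6} \cdot 12769\right) = 702 \left(4 + \frac{12769}{6}\right) = 702 \cdot \frac{12793}{6} = 1496781$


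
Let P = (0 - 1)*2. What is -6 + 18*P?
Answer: -42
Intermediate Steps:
P = -2 (P = -1*2 = -2)
-6 + 18*P = -6 + 18*(-2) = -6 - 36 = -42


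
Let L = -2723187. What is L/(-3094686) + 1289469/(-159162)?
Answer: -98807604790/13682122587 ≈ -7.2217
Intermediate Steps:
L/(-3094686) + 1289469/(-159162) = -2723187/(-3094686) + 1289469/(-159162) = -2723187*(-1/3094686) + 1289469*(-1/159162) = 907729/1031562 - 429823/53054 = -98807604790/13682122587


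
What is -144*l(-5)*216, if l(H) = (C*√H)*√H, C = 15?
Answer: 2332800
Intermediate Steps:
l(H) = 15*H (l(H) = (15*√H)*√H = 15*H)
-144*l(-5)*216 = -2160*(-5)*216 = -144*(-75)*216 = 10800*216 = 2332800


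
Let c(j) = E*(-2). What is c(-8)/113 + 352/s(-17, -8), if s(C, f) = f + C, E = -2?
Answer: -39676/2825 ≈ -14.045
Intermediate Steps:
s(C, f) = C + f
c(j) = 4 (c(j) = -2*(-2) = 4)
c(-8)/113 + 352/s(-17, -8) = 4/113 + 352/(-17 - 8) = 4*(1/113) + 352/(-25) = 4/113 + 352*(-1/25) = 4/113 - 352/25 = -39676/2825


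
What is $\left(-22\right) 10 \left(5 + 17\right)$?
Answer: $-4840$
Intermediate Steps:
$\left(-22\right) 10 \left(5 + 17\right) = \left(-220\right) 22 = -4840$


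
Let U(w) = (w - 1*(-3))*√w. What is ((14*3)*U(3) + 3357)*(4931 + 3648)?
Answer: 28799703 + 2161908*√3 ≈ 3.2544e+7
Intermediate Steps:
U(w) = √w*(3 + w) (U(w) = (w + 3)*√w = (3 + w)*√w = √w*(3 + w))
((14*3)*U(3) + 3357)*(4931 + 3648) = ((14*3)*(√3*(3 + 3)) + 3357)*(4931 + 3648) = (42*(√3*6) + 3357)*8579 = (42*(6*√3) + 3357)*8579 = (252*√3 + 3357)*8579 = (3357 + 252*√3)*8579 = 28799703 + 2161908*√3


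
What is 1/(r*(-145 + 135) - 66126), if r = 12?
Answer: -1/66246 ≈ -1.5095e-5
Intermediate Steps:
1/(r*(-145 + 135) - 66126) = 1/(12*(-145 + 135) - 66126) = 1/(12*(-10) - 66126) = 1/(-120 - 66126) = 1/(-66246) = -1/66246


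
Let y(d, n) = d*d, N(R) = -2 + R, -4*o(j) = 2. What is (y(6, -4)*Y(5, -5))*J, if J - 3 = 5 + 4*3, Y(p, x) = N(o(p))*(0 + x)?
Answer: 9000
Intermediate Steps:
o(j) = -½ (o(j) = -¼*2 = -½)
Y(p, x) = -5*x/2 (Y(p, x) = (-2 - ½)*(0 + x) = -5*x/2)
y(d, n) = d²
J = 20 (J = 3 + (5 + 4*3) = 3 + (5 + 12) = 3 + 17 = 20)
(y(6, -4)*Y(5, -5))*J = (6²*(-5/2*(-5)))*20 = (36*(25/2))*20 = 450*20 = 9000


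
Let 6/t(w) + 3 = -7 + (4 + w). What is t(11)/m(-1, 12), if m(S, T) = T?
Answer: 1/10 ≈ 0.10000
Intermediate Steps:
t(w) = 6/(-6 + w) (t(w) = 6/(-3 + (-7 + (4 + w))) = 6/(-3 + (-3 + w)) = 6/(-6 + w))
t(11)/m(-1, 12) = (6/(-6 + 11))/12 = (6/5)*(1/12) = 1/10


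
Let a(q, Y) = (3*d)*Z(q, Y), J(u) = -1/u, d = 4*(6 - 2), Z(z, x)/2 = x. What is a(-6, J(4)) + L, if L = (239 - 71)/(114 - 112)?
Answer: 60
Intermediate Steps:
Z(z, x) = 2*x
d = 16 (d = 4*4 = 16)
a(q, Y) = 96*Y (a(q, Y) = (3*16)*(2*Y) = 48*(2*Y) = 96*Y)
L = 84 (L = 168/2 = 168*(1/2) = 84)
a(-6, J(4)) + L = 96*(-1/4) + 84 = -24 + 84 = 60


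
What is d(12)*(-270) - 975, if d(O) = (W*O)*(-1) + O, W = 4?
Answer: 8745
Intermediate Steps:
d(O) = -3*O (d(O) = (4*O)*(-1) + O = -4*O + O = -3*O)
d(12)*(-270) - 975 = -3*12*(-270) - 975 = -36*(-270) - 975 = 9720 - 975 = 8745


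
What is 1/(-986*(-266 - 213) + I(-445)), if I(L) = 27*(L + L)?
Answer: 1/448264 ≈ 2.2308e-6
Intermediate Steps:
I(L) = 54*L (I(L) = 27*(2*L) = 54*L)
1/(-986*(-266 - 213) + I(-445)) = 1/(-986*(-266 - 213) + 54*(-445)) = 1/(-986*(-479) - 24030) = 1/(472294 - 24030) = 1/448264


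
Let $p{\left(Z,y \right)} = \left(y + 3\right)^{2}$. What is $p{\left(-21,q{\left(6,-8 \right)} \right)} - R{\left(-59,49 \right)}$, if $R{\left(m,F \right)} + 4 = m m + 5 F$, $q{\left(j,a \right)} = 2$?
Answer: $-3697$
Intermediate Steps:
$R{\left(m,F \right)} = -4 + m^{2} + 5 F$ ($R{\left(m,F \right)} = -4 + \left(m m + 5 F\right) = -4 + \left(m^{2} + 5 F\right) = -4 + m^{2} + 5 F$)
$p{\left(Z,y \right)} = \left(3 + y\right)^{2}$
$p{\left(-21,q{\left(6,-8 \right)} \right)} - R{\left(-59,49 \right)} = \left(3 + 2\right)^{2} - \left(-4 + \left(-59\right)^{2} + 5 \cdot 49\right) = 5^{2} - \left(-4 + 3481 + 245\right) = 25 - 3722 = -3697$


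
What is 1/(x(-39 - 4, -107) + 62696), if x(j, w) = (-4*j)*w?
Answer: 1/44292 ≈ 2.2577e-5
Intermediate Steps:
x(j, w) = -4*j*w
1/(x(-39 - 4, -107) + 62696) = 1/(-4*(-39 - 4)*(-107) + 62696) = 1/(-4*(-43)*(-107) + 62696) = 1/(-18404 + 62696) = 1/44292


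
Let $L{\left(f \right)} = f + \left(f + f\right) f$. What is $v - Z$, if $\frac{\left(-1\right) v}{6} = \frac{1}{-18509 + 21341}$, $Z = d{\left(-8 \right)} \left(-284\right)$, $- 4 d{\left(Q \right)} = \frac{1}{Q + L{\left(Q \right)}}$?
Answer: $- \frac{4203}{6608} \approx -0.63605$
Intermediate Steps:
$L{\left(f \right)} = f + 2 f^{2}$ ($L{\left(f \right)} = f + 2 f f = f + 2 f^{2}$)
$d{\left(Q \right)} = - \frac{1}{4 \left(Q + Q \left(1 + 2 Q\right)\right)}$
$Z = \frac{71}{112}$ ($Z = - \frac{1}{8 \left(-8\right) \left(1 - 8\right)} \left(-284\right) = \left(- \frac{1}{8}\right) \left(- \frac{1}{8}\right) \frac{1}{-7} \left(-284\right) = \left(- \frac{1}{8}\right) \left(- \frac{1}{8}\right) \left(- \frac{1}{7}\right) \left(-284\right) = \left(- \frac{1}{448}\right) \left(-284\right) = \frac{71}{112} \approx 0.63393$)
$v = - \frac{1}{472}$ ($v = - \frac{6}{-18509 + 21341} = - \frac{6}{2832} = \left(-6\right) \frac{1}{2832} = - \frac{1}{472} \approx -0.0021186$)
$v - Z = - \frac{1}{472} - \frac{71}{112} = - \frac{4203}{6608}$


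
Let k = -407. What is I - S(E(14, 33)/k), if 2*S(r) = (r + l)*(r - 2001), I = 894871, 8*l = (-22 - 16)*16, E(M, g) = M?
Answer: 135632950146/165649 ≈ 8.1880e+5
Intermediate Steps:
l = -76 (l = ((-22 - 16)*16)/8 = (-38*16)/8 = (⅛)*(-608) = -76)
S(r) = (-2001 + r)*(-76 + r)/2 (S(r) = ((r - 76)*(r - 2001))/2 = ((-76 + r)*(-2001 + r))/2 = ((-2001 + r)*(-76 + r))/2 = (-2001 + r)*(-76 + r)/2)
I - S(E(14, 33)/k) = 894871 - (76038 + (14/(-407))²/2 - 14539/(-407)) = 894871 - (76038 + (14*(-1/407))²/2 - 14539*(-1)/407) = 894871 - (76038 + (-14/407)²/2 - 2077/2*(-14/407)) = 894871 - (76038 + (½)*(196/165649) + 14539/407) = 894871 - (76038 + 98/165649 + 14539/407) = 894871 - 1*12601536133/165649 = 894871 - 12601536133/165649 = 135632950146/165649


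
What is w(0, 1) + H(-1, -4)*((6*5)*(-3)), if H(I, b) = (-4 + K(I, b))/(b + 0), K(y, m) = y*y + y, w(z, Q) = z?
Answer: -90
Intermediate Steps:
K(y, m) = y + y² (K(y, m) = y² + y = y + y²)
H(I, b) = (-4 + I*(1 + I))/b (H(I, b) = (-4 + I*(1 + I))/(b + 0) = (-4 + I*(1 + I))/b)
w(0, 1) + H(-1, -4)*((6*5)*(-3)) = 0 + ((-4 - (1 - 1))/(-4))*((6*5)*(-3)) = 0 + (-(-4 - 1*0)/4)*(30*(-3)) = 0 - (-4 + 0)/4*(-90) = 0 - ¼*(-4)*(-90) = 0 + 1*(-90) = 0 - 90 = -90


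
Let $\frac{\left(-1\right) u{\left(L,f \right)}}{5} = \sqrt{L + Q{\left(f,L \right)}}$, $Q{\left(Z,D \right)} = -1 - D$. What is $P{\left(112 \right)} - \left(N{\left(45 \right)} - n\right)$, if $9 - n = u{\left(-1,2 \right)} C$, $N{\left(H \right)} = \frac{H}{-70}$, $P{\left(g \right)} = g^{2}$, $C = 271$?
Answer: $\frac{175751}{14} + 1355 i \approx 12554.0 + 1355.0 i$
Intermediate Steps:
$u{\left(L,f \right)} = - 5 i$ ($u{\left(L,f \right)} = - 5 \sqrt{L - \left(1 + L\right)} = - 5 \sqrt{-1} = - 5 i$)
$N{\left(H \right)} = - \frac{H}{70}$ ($N{\left(H \right)} = H \left(- \frac{1}{70}\right) = - \frac{H}{70}$)
$n = 9 + 1355 i$ ($n = 9 - - 5 i 271 = 9 - - 1355 i = 9 + 1355 i \approx 9.0 + 1355.0 i$)
$P{\left(112 \right)} - \left(N{\left(45 \right)} - n\right) = 112^{2} - \left(\left(- \frac{1}{70}\right) 45 - \left(9 + 1355 i\right)\right) = 12544 - \left(- \frac{9}{14} - \left(9 + 1355 i\right)\right) = 12544 - \left(- \frac{135}{14} - 1355 i\right) = 12544 + \left(\frac{135}{14} + 1355 i\right) = \frac{175751}{14} + 1355 i$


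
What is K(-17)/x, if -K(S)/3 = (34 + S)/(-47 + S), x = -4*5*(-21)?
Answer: 17/8960 ≈ 0.0018973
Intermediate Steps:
x = 420 (x = -20*(-21) = 420)
K(S) = -3*(34 + S)/(-47 + S)
K(-17)/x = (3*(-34 - 1*(-17))/(-47 - 17))/420 = (3*(-34 + 17)/(-64))*(1/420) = (3*(-1/64)*(-17))*(1/420) = (51/64)*(1/420) = 17/8960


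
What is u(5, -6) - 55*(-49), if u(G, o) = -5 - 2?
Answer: 2688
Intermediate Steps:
u(G, o) = -7
u(5, -6) - 55*(-49) = -7 - 55*(-49) = -7 + 2695 = 2688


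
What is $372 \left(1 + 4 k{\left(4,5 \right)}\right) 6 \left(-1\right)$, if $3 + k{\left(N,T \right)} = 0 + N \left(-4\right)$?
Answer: $167400$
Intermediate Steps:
$k{\left(N,T \right)} = -3 - 4 N$ ($k{\left(N,T \right)} = -3 + \left(0 + N \left(-4\right)\right) = -3 + \left(0 - 4 N\right) = -3 - 4 N$)
$372 \left(1 + 4 k{\left(4,5 \right)}\right) 6 \left(-1\right) = 372 \left(1 + 4 \left(-3 - 16\right)\right) 6 \left(-1\right) = 372 \left(1 + 4 \left(-19\right)\right) 6 \left(-1\right) = 372 \left(1 - 76\right) 6 \left(-1\right) = 372 \left(-75\right) 6 \left(-1\right) = 372 \left(\left(-450\right) \left(-1\right)\right) = 372 \cdot 450 = 167400$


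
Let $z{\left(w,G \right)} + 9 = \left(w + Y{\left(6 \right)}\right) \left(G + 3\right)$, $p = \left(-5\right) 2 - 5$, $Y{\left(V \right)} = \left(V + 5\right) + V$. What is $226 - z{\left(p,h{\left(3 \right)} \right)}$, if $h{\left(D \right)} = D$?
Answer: $223$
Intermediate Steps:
$Y{\left(V \right)} = 5 + 2 V$ ($Y{\left(V \right)} = \left(5 + V\right) + V = 5 + 2 V$)
$p = -15$ ($p = -10 - 5 = -15$)
$z{\left(w,G \right)} = -9 + \left(3 + G\right) \left(17 + w\right)$ ($z{\left(w,G \right)} = -9 + \left(w + \left(5 + 2 \cdot 6\right)\right) \left(G + 3\right) = -9 + \left(w + \left(5 + 12\right)\right) \left(3 + G\right) = -9 + \left(w + 17\right) \left(3 + G\right) = -9 + \left(17 + w\right) \left(3 + G\right) = -9 + \left(3 + G\right) \left(17 + w\right)$)
$226 - z{\left(p,h{\left(3 \right)} \right)} = 226 - \left(42 + 3 \left(-15\right) + 17 \cdot 3 + 3 \left(-15\right)\right) = 226 - \left(42 - 45 + 51 - 45\right) = 226 - 3 = 223$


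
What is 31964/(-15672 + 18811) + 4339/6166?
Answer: 210710145/19355074 ≈ 10.887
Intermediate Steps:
31964/(-15672 + 18811) + 4339/6166 = 31964/3139 + 4339*(1/6166) = 31964*(1/3139) + 4339/6166 = 31964/3139 + 4339/6166 = 210710145/19355074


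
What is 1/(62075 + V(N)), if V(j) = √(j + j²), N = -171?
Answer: 12415/770655311 - 3*√3230/3853276555 ≈ 1.6065e-5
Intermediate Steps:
1/(62075 + V(N)) = 1/(62075 + √(-171*(1 - 171))) = 1/(62075 + √(-171*(-170))) = 1/(62075 + √29070) = 1/(62075 + 3*√3230)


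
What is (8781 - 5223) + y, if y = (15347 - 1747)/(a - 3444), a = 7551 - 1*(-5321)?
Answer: 8389606/2357 ≈ 3559.4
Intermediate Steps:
a = 12872 (a = 7551 + 5321 = 12872)
y = 3400/2357 (y = (15347 - 1747)/(12872 - 3444) = 13600/9428 = 13600*(1/9428) = 3400/2357 ≈ 1.4425)
(8781 - 5223) + y = (8781 - 5223) + 3400/2357 = 3558 + 3400/2357 = 8389606/2357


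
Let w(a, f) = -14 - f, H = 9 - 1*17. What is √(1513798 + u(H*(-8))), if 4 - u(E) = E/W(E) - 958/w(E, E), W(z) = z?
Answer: 472*√10335/39 ≈ 1230.4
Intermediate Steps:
H = -8 (H = 9 - 17 = -8)
u(E) = 3 + 958/(-14 - E) (u(E) = 4 - (E/E - 958/(-14 - E)) = 4 - (1 - 958/(-14 - E)) = 4 + (-1 + 958/(-14 - E)) = 3 + 958/(-14 - E))
√(1513798 + u(H*(-8))) = √(1513798 + (-916 + 3*(-8*(-8)))/(14 - 8*(-8))) = √(1513798 + (-916 + 3*64)/(14 + 64)) = √(1513798 + (-916 + 192)/78) = √(1513798 + (1/78)*(-724)) = √(1513798 - 362/39) = √(59037760/39) = 472*√10335/39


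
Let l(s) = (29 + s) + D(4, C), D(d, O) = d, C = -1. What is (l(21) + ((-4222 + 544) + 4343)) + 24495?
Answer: 25214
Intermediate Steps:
l(s) = 33 + s (l(s) = (29 + s) + 4 = 33 + s)
(l(21) + ((-4222 + 544) + 4343)) + 24495 = ((33 + 21) + ((-4222 + 544) + 4343)) + 24495 = (54 + (-3678 + 4343)) + 24495 = (54 + 665) + 24495 = 719 + 24495 = 25214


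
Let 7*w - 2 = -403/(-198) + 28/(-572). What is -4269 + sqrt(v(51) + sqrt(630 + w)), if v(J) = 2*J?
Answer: -4269 + sqrt(3679347672 + 6006*sqrt(22745925202))/6006 ≈ -4257.7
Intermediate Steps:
w = 10261/18018 (w = 2/7 + (-403/(-198) + 28/(-572))/7 = 2/7 + (-403*(-1/198) + 28*(-1/572))/7 = 2/7 + (403/198 - 7/143)/7 = 2/7 + (1/7)*(5113/2574) = 2/7 + 5113/18018 = 10261/18018 ≈ 0.56949)
-4269 + sqrt(v(51) + sqrt(630 + w)) = -4269 + sqrt(2*51 + sqrt(630 + 10261/18018)) = -4269 + sqrt(102 + sqrt(11361601/18018)) = -4269 + sqrt(102 + sqrt(22745925202)/6006)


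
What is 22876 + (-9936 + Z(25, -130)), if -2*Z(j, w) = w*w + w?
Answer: 4555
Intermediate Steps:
Z(j, w) = -w/2 - w²/2 (Z(j, w) = -(w*w + w)/2 = -(w² + w)/2 = -(w + w²)/2 = -w/2 - w²/2)
22876 + (-9936 + Z(25, -130)) = 22876 + (-9936 - ½*(-130)*(1 - 130)) = 22876 + (-9936 - ½*(-130)*(-129)) = 22876 + (-9936 - 8385) = 22876 - 18321 = 4555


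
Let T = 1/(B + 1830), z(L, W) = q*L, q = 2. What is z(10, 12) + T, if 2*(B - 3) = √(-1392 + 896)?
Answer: 67202093/3360013 - 2*I*√31/3360013 ≈ 20.001 - 3.3141e-6*I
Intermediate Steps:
B = 3 + 2*I*√31 (B = 3 + √(-1392 + 896)/2 = 3 + √(-496)/2 = 3 + (4*I*√31)/2 = 3 + 2*I*√31 ≈ 3.0 + 11.136*I)
z(L, W) = 2*L
T = 1/(1833 + 2*I*√31) (T = 1/((3 + 2*I*√31) + 1830) = 1/(1833 + 2*I*√31) ≈ 0.00054553 - 3.314e-6*I)
z(10, 12) + T = 2*10 + (1833/3360013 - 2*I*√31/3360013) = 20 + (1833/3360013 - 2*I*√31/3360013) = 67202093/3360013 - 2*I*√31/3360013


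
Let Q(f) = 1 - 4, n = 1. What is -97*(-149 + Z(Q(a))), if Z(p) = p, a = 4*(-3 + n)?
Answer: 14744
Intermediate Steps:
a = -8 (a = 4*(-3 + 1) = 4*(-2) = -8)
Q(f) = -3
-97*(-149 + Z(Q(a))) = -97*(-149 - 3) = -97*(-152) = 14744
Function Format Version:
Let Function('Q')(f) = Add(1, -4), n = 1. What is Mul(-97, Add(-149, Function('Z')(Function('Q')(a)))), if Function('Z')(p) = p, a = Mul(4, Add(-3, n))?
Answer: 14744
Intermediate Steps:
a = -8 (a = Mul(4, Add(-3, 1)) = Mul(4, -2) = -8)
Function('Q')(f) = -3
Mul(-97, Add(-149, Function('Z')(Function('Q')(a)))) = Mul(-97, Add(-149, -3)) = Mul(-97, -152) = 14744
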